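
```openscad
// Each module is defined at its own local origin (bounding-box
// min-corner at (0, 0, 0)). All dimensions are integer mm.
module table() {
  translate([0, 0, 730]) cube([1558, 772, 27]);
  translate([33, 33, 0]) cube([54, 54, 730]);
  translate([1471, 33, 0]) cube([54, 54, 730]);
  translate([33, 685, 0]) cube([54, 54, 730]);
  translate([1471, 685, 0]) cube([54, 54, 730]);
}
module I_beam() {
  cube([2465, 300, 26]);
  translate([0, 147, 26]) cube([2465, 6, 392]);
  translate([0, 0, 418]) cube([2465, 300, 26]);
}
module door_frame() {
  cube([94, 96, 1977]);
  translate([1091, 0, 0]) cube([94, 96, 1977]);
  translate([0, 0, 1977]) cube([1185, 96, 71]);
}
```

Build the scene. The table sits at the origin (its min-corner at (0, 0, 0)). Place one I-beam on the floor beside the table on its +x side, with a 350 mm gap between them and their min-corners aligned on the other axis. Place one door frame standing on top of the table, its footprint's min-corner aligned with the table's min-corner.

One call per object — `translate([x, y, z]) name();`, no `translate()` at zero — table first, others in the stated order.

table();
translate([1908, 0, 0]) I_beam();
translate([0, 0, 757]) door_frame();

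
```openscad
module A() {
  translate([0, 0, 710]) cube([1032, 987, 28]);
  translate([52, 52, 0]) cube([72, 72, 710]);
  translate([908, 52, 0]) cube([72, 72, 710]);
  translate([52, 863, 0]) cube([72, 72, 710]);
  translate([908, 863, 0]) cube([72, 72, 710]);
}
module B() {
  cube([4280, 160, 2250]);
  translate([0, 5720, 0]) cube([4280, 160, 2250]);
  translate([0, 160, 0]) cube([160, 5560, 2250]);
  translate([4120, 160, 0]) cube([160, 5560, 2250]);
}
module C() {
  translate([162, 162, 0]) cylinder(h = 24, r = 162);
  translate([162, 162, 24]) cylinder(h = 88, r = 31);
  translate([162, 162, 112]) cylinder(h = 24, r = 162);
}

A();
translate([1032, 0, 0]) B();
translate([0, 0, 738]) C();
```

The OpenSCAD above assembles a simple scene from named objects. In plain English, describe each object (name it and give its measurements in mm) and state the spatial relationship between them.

A is a table: top 1032 mm (x) × 987 mm (y), 28 mm thick, upper face at z = 738 mm, on four 72×72 mm square legs, each inset 52 mm from the nearest pair of top edges, running from z = 0 to the bottom of the top.

B is the wall frame of a small rectangular building: four walls, each 2250 mm tall and 160 mm thick, enclosing a footprint 4280 mm (x) by 5880 mm (y) outside-to-outside, with no floor or roof. The front and back walls (the −y and +y sides) span the full width; the two side walls fit between them.

C is a spool: two coaxial disc flanges of radius 162 mm and thickness 24 mm, joined by a core cylinder of radius 31 mm and height 88 mm. The lower flange rests on z = 0 and the three cylinders share a vertical axis.

The house frame is against the table's +x side, with their −y faces flush. The spool is on top of the table.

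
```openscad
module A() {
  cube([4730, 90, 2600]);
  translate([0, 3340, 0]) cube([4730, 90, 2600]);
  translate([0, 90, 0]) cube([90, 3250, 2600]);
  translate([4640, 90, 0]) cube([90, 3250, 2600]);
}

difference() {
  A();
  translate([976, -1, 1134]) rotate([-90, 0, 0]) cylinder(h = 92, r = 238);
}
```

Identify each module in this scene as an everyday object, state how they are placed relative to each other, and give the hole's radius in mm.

The subtracted cylinder has r = 238 mm.

A is a house frame. The house frame has a circular hole through its front wall. The hole's radius is 238 mm.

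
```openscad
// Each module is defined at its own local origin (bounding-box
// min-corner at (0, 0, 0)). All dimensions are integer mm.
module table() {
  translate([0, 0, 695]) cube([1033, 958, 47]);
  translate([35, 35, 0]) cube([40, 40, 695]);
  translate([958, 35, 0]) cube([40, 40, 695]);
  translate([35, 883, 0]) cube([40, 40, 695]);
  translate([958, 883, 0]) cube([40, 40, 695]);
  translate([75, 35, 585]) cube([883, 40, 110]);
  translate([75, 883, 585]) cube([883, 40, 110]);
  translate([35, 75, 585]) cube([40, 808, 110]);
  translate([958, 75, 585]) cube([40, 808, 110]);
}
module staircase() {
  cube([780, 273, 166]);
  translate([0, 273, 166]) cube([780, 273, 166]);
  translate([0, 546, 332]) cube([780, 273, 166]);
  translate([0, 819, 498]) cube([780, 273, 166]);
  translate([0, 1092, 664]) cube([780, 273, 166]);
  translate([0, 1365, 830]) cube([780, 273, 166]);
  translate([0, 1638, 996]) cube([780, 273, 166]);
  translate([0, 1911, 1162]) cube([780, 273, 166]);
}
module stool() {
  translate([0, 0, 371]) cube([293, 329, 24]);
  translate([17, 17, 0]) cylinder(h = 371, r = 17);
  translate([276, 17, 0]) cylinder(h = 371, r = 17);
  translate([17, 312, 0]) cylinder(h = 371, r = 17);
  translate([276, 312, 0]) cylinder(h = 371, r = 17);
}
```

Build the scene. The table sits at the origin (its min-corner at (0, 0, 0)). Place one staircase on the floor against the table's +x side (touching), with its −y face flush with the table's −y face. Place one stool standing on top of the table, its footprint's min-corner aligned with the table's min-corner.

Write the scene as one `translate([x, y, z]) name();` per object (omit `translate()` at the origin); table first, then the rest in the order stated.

table();
translate([1033, 0, 0]) staircase();
translate([0, 0, 742]) stool();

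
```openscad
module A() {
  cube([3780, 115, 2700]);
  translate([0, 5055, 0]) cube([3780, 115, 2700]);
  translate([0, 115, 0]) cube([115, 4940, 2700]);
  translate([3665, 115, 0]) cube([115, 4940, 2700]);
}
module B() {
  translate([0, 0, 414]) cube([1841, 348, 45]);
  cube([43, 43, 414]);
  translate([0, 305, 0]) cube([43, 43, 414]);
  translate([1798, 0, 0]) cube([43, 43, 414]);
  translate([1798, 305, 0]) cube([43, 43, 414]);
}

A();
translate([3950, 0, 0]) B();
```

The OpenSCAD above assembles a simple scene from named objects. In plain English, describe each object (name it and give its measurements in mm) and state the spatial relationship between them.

A is a box-shaped house frame (walls only): outside footprint 3780×5170 mm, wall height 2700 mm, wall thickness 115 mm. The two y-facing walls run the full x-width; the two x-facing walls fit between the inner faces of the y-facing walls.

B is a long wooden bench with a 1841 mm (x) × 348 mm (y) seat, 45 mm thick, its top surface 459 mm above the floor. Four 43 mm square legs at the seat corners, flush with the edges, run from z = 0 to the seat underside.

The bench is on the floor beside the house frame on its +x side.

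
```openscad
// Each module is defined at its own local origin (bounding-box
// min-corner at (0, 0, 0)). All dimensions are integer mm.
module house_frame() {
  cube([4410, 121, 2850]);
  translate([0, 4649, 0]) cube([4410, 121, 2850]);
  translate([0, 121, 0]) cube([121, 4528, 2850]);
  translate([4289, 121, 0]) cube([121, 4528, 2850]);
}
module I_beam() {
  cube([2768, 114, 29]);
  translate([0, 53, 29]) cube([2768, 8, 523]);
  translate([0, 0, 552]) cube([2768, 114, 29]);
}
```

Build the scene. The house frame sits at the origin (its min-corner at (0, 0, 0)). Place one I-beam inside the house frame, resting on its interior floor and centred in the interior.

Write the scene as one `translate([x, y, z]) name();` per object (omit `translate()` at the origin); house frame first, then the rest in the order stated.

house_frame();
translate([821, 2328, 0]) I_beam();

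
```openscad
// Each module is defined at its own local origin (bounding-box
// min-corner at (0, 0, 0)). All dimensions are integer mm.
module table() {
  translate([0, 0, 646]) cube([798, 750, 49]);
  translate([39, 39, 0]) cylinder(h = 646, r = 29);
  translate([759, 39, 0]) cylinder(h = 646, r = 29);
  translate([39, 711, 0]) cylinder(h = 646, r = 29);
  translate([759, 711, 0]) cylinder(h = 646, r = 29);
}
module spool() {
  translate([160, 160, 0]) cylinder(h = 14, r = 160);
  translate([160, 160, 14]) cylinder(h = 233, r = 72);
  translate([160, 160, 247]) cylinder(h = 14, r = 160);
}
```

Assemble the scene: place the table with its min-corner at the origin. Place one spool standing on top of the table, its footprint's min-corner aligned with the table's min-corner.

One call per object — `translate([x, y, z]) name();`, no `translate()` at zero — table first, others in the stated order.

table();
translate([0, 0, 695]) spool();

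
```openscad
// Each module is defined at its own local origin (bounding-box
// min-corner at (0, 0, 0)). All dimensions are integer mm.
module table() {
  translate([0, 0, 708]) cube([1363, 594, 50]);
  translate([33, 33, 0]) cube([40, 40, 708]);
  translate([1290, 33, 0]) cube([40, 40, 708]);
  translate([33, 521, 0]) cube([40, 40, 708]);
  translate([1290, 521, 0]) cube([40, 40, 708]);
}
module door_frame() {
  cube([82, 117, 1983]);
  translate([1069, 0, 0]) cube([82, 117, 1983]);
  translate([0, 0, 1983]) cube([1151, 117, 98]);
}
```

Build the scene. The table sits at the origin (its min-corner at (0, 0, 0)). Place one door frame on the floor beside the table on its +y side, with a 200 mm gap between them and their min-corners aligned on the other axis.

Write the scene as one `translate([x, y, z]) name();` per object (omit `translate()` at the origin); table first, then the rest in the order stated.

table();
translate([0, 794, 0]) door_frame();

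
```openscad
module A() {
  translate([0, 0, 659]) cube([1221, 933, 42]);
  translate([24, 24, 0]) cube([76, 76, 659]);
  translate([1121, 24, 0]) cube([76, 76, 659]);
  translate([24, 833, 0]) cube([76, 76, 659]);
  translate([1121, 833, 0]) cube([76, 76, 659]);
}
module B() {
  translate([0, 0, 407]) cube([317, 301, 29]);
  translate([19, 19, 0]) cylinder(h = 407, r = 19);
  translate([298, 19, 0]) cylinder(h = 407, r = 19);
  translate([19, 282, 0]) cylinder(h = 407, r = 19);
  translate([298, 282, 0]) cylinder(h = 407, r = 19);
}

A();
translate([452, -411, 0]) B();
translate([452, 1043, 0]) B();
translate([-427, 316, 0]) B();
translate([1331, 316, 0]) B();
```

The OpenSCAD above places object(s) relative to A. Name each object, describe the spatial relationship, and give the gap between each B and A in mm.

A is a table. B is a stool. Four stools sit around the table at the −y, +y, −x, +x sides. The gap between each stool and the table is 110 mm.

Each stool's nearest face is 110 mm from the table's bounding box.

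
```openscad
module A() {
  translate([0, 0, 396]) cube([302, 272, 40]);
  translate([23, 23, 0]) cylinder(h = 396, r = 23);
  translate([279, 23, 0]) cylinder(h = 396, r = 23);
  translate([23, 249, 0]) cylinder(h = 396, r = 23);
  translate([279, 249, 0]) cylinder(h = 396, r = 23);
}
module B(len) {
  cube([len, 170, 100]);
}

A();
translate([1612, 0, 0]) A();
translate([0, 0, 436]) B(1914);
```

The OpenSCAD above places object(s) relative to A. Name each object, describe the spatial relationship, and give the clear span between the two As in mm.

A is a stool. B is a beam. A beam spans the tops of two stools. The clear span between the two stools is 1310 mm.

Second stool starts at x = 1612; first ends at x = 302; clear span = 1612 − 302 = 1310 mm.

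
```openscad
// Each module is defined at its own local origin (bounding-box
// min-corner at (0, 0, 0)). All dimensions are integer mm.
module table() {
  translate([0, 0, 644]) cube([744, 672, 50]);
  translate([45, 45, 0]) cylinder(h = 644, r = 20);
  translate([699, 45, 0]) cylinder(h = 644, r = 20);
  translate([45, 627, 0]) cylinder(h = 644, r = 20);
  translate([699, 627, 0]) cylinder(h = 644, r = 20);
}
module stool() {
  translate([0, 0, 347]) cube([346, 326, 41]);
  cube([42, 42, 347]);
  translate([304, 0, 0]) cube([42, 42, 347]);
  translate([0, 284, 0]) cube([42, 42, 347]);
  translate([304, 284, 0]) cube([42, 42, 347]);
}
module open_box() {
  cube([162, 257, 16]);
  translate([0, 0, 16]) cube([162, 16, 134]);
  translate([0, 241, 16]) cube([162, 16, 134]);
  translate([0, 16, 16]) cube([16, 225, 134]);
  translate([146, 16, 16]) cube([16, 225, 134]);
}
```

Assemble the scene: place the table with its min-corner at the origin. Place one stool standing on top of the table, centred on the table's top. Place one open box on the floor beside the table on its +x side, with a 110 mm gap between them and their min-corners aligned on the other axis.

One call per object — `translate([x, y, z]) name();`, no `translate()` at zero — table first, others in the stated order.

table();
translate([199, 173, 694]) stool();
translate([854, 0, 0]) open_box();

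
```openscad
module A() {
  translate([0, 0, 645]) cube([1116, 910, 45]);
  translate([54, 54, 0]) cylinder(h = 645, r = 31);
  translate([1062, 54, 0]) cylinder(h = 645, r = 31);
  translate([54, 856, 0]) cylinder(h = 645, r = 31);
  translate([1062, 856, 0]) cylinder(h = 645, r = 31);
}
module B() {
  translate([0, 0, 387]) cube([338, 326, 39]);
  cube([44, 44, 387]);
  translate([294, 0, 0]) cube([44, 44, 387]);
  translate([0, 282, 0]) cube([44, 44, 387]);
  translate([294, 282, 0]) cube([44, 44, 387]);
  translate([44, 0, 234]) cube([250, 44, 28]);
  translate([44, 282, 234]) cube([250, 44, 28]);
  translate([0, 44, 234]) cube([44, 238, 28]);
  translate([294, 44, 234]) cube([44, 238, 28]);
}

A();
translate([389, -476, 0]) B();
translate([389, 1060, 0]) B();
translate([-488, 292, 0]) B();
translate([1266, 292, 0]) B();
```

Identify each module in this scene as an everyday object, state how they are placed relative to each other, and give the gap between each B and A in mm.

Each stool's nearest face is 150 mm from the table's bounding box.

A is a table. B is a stool. Four stools sit around the table at the −y, +y, −x, +x sides. The gap between each stool and the table is 150 mm.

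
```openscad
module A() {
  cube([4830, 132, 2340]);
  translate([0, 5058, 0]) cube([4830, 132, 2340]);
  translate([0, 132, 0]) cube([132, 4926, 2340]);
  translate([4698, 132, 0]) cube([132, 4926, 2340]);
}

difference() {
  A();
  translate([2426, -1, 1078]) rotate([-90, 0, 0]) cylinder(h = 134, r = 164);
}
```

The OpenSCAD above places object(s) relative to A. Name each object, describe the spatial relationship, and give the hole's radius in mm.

A is a house frame. The house frame has a circular hole through its front wall. The hole's radius is 164 mm.

The subtracted cylinder has r = 164 mm.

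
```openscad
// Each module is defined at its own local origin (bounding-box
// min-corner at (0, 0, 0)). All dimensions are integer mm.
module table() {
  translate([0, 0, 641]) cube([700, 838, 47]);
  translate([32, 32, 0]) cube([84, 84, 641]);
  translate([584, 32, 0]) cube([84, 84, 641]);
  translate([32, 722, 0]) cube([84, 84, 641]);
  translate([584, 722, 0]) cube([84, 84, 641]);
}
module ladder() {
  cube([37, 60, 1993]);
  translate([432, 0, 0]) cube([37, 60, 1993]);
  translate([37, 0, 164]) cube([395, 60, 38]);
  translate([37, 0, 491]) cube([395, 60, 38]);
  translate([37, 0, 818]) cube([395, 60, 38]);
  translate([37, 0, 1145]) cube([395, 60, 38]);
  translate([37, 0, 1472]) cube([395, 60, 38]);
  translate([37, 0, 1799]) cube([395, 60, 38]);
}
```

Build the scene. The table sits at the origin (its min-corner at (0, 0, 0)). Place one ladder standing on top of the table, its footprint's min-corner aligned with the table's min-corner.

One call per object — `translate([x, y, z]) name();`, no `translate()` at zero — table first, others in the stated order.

table();
translate([0, 0, 688]) ladder();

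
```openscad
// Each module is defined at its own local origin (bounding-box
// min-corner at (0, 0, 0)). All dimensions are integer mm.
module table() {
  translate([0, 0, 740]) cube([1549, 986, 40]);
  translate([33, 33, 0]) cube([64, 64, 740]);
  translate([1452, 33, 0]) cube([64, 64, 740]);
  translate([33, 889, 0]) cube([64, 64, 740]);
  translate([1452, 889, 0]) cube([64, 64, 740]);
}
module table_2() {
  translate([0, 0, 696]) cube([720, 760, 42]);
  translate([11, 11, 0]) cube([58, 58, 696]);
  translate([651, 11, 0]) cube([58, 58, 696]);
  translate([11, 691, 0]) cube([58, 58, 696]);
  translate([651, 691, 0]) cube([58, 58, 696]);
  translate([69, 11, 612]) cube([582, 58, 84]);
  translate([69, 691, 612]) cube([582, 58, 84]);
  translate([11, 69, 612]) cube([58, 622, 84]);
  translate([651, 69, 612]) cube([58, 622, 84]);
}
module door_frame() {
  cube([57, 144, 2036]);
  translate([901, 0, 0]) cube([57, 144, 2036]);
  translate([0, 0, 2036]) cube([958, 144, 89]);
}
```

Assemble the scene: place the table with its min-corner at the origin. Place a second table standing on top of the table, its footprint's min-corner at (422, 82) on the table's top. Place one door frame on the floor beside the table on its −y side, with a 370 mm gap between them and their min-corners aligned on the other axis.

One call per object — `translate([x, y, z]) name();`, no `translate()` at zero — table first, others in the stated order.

table();
translate([422, 82, 780]) table_2();
translate([0, -514, 0]) door_frame();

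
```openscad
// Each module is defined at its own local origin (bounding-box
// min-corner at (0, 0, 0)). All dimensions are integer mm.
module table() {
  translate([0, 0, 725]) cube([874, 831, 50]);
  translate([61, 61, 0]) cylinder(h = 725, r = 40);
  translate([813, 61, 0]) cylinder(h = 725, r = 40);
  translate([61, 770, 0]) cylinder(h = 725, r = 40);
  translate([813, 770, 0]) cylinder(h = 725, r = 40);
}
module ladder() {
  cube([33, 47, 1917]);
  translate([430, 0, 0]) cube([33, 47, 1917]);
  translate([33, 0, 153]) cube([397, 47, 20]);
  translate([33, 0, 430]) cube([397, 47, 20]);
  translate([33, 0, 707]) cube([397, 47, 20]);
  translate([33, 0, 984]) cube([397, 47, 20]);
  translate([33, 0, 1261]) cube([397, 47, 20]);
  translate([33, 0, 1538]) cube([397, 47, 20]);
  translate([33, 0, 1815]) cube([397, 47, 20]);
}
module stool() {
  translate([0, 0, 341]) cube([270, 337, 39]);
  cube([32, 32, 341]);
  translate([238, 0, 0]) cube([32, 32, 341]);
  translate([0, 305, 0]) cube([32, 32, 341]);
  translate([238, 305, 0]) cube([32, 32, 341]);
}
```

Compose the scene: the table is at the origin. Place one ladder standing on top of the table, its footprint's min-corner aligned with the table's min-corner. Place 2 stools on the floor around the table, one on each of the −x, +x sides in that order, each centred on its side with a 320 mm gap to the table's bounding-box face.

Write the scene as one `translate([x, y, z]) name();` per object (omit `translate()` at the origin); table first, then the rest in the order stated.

table();
translate([0, 0, 775]) ladder();
translate([-590, 247, 0]) stool();
translate([1194, 247, 0]) stool();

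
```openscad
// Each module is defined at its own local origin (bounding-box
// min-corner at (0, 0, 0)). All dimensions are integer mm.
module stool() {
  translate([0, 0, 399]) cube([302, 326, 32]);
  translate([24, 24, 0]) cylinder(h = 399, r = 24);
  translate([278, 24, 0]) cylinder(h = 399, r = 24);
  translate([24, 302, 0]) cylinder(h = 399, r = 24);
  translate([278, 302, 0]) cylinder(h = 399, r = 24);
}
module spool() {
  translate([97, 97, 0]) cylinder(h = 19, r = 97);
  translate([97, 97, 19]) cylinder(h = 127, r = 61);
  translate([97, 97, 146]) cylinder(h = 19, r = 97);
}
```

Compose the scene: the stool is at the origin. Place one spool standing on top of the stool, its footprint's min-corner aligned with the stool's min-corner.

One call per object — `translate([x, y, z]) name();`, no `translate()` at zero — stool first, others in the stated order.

stool();
translate([0, 0, 431]) spool();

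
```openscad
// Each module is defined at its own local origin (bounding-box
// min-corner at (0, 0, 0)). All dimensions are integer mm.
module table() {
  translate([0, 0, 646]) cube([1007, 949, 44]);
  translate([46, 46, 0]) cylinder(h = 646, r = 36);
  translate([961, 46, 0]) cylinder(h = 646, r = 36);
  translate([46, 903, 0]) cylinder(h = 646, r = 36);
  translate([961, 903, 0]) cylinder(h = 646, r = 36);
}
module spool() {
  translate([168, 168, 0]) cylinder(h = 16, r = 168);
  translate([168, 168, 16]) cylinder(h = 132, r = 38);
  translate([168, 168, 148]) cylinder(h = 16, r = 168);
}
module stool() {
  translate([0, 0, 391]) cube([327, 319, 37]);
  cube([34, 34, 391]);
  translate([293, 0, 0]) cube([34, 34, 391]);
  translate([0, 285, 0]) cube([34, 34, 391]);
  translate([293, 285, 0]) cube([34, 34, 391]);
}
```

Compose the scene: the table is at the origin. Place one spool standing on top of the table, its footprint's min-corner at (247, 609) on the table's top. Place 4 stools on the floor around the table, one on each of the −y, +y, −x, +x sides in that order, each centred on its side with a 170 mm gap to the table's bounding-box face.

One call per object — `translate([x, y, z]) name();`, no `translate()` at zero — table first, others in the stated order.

table();
translate([247, 609, 690]) spool();
translate([340, -489, 0]) stool();
translate([340, 1119, 0]) stool();
translate([-497, 315, 0]) stool();
translate([1177, 315, 0]) stool();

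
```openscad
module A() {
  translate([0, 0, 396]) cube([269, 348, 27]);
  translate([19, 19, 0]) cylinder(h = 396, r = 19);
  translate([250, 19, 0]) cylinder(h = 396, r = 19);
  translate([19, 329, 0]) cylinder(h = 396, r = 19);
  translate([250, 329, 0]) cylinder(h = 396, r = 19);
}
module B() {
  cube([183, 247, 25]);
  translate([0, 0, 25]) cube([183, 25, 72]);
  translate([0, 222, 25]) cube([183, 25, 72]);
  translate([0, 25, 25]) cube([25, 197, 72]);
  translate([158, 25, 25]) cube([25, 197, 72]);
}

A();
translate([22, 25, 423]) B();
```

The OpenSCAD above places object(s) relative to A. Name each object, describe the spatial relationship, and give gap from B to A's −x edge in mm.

A is a stool. B is an open box. The open box is on top of the stool. The gap from the open box to the stool's −x edge is 22 mm.

The open box's min-x is at 22; the stool's min-x is 0; gap = 22 mm.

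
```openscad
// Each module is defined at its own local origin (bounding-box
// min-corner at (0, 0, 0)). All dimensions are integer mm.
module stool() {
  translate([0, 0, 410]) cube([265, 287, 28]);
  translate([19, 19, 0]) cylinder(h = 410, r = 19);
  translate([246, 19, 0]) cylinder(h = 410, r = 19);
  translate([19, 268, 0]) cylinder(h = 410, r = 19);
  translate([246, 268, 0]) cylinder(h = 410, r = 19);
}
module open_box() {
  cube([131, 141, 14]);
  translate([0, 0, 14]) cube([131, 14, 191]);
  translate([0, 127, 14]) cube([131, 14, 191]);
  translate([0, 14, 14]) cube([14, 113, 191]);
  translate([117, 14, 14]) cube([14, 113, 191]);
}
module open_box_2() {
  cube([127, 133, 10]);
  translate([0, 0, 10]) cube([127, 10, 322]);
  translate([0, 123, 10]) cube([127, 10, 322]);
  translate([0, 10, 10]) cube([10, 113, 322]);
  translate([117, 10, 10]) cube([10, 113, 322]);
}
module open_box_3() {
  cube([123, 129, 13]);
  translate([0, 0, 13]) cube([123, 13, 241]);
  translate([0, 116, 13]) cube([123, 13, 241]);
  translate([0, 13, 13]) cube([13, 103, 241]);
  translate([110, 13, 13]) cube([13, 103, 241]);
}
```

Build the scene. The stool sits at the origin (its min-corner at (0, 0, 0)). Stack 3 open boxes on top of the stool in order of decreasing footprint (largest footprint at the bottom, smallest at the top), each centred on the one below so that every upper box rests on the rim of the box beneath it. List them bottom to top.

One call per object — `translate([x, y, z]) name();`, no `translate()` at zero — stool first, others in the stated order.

stool();
translate([67, 73, 438]) open_box();
translate([69, 77, 643]) open_box_2();
translate([71, 79, 975]) open_box_3();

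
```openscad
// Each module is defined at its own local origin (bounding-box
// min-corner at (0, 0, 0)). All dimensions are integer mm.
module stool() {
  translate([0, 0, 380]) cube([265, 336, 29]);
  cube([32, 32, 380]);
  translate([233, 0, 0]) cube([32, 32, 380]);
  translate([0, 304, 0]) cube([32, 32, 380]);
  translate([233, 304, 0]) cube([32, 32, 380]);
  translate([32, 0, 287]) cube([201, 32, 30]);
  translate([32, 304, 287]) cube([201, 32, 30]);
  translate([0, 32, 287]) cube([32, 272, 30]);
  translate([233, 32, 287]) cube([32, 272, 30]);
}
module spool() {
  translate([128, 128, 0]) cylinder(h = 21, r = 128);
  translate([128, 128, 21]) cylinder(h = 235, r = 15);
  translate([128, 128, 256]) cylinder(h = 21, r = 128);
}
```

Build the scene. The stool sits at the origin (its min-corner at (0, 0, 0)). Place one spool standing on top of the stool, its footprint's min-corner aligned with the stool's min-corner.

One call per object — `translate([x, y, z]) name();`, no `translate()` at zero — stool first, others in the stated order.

stool();
translate([0, 0, 409]) spool();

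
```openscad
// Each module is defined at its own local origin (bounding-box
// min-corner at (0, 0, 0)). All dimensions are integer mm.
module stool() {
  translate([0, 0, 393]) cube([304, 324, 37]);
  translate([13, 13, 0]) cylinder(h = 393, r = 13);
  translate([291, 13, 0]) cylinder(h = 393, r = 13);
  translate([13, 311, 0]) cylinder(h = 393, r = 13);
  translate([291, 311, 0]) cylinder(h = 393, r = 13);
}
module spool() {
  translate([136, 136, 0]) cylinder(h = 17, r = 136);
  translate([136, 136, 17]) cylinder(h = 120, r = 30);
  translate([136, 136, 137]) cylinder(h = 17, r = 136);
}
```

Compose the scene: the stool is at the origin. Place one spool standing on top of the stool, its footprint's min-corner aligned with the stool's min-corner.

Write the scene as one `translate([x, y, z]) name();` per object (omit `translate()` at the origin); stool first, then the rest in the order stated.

stool();
translate([0, 0, 430]) spool();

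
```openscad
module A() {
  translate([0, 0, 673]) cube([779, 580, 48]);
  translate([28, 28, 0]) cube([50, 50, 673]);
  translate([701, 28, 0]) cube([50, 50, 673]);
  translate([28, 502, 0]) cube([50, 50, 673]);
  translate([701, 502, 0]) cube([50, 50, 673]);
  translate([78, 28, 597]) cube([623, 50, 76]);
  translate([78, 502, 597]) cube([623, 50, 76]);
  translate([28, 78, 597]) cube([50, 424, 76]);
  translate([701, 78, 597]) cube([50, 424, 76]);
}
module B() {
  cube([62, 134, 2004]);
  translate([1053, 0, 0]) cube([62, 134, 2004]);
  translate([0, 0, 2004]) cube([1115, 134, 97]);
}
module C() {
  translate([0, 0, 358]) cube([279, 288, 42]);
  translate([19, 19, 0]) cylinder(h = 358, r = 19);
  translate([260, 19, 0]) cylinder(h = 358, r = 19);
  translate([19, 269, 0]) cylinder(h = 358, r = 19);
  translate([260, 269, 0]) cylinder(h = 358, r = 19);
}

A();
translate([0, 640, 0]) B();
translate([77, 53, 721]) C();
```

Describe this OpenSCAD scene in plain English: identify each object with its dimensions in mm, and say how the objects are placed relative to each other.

A is a table: top 779 mm (x) × 580 mm (y), 48 mm thick, upper face at z = 721 mm, on four 50×50 mm square legs, each inset 28 mm from the nearest pair of top edges, running from z = 0 to the bottom of the top. Four apron rails, 50 mm thick and 76 mm tall, run between adjacent legs with their top edges flush with the underside of the top and their outer faces flush with the legs' outer faces.

B is a rectangular door frame: two vertical jambs of 62×134 mm section, 2004 mm tall, with a clear opening 991 mm wide between their inner faces. A header 97 mm tall and 134 mm deep lies on top of the jambs and spans the full outside width.

C is a simple wooden stool: a rectangular seat 279 mm (x) by 288 mm (y), 42 mm thick, top face at z = 400 mm, on four round legs, each 38 mm in diameter. The legs rest on z = 0, each leg's axis is inset half a diameter from the nearest pair of seat edges (so the leg's bounding box is flush with the corner).

The door frame is on the floor beside the table on its +y side. The stool is on top of the table.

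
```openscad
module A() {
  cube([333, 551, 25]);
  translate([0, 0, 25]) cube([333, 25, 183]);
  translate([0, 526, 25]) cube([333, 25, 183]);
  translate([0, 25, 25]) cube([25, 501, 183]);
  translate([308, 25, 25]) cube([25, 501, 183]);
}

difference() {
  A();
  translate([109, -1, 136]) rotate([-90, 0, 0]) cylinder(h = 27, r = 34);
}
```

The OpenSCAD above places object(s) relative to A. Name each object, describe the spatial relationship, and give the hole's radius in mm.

A is an open box. The open box has a circular hole through its front wall. The hole's radius is 34 mm.

The subtracted cylinder has r = 34 mm.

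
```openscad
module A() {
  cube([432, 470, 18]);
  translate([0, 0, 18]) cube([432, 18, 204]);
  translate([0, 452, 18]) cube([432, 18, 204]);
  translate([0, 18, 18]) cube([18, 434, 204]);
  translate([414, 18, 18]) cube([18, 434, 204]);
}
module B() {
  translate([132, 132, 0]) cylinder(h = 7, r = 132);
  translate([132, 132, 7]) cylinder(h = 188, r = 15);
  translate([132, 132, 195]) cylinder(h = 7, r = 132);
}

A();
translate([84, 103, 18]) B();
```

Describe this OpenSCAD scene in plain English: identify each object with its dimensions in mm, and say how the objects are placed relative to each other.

A is an open-topped rectangular box: outside dimensions 432×470×222 mm, with a uniform wall and base thickness of 18 mm. The base is a full 432×470 slab on the floor; four walls sit on top of the base. The front and back walls (the −y and +y sides) span the full width; the two side walls fit between them.

B is a spool: two coaxial disc flanges of radius 132 mm and thickness 7 mm, joined by a core cylinder of radius 15 mm and height 188 mm. The lower flange rests on z = 0 and the three cylinders share a vertical axis.

The spool sits inside the open box, centred.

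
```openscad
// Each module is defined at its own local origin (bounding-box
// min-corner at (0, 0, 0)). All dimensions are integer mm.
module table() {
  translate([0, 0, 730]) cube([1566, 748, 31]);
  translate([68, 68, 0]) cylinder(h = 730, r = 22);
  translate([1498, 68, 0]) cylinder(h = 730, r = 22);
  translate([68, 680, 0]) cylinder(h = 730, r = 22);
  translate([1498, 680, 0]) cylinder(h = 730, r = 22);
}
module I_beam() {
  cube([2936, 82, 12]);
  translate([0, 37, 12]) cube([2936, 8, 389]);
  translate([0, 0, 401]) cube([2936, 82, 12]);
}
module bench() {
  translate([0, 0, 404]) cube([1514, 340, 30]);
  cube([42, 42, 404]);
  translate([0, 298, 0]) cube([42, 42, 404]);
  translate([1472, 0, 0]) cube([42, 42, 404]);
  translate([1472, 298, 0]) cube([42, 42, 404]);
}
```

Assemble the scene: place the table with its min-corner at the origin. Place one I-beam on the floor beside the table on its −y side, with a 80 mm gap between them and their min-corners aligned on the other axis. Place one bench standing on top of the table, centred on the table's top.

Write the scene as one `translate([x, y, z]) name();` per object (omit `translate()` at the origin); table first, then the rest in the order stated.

table();
translate([0, -162, 0]) I_beam();
translate([26, 204, 761]) bench();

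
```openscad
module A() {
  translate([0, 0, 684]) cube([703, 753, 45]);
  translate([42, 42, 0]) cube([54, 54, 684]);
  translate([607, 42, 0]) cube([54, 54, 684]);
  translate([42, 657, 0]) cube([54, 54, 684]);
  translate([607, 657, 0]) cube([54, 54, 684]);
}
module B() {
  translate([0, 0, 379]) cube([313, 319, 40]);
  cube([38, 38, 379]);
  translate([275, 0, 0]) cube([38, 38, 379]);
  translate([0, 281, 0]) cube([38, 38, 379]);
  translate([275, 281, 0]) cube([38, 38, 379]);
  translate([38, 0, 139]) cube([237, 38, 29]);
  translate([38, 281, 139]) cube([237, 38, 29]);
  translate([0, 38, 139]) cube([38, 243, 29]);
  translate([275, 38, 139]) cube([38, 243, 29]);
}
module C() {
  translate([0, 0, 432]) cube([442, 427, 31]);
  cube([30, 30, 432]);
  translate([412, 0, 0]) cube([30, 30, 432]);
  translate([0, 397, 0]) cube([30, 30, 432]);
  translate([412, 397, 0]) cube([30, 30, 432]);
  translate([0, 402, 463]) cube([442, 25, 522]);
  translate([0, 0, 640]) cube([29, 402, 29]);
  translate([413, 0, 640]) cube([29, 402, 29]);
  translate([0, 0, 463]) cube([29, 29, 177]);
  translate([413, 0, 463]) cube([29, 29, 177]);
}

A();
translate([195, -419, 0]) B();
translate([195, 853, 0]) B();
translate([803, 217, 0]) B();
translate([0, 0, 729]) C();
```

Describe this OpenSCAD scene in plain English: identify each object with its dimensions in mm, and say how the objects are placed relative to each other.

A is a table: top 703 mm (x) × 753 mm (y), 45 mm thick, upper face at z = 729 mm, on four 54×54 mm square legs, each inset 42 mm from the nearest pair of top edges, running from z = 0 to the bottom of the top.

B is a simple wooden stool: a rectangular seat 313 mm (x) by 319 mm (y), 40 mm thick, top face at z = 419 mm, on four square legs, each 38×38 mm in cross-section. The legs rest on z = 0, each flush with a corner of the seat. Four stretchers, 38 mm wide and 29 mm tall, connect adjacent legs with their undersides at z = 139 mm, each running between the inner faces of the legs it joins and aligned with the legs' outer faces on the other axis.

C is a chair. The seat is a 442×427×31 mm slab with its top at z = 463 mm, on four 30×30 mm corner legs (flush with the seat edges, standing on z = 0). A flat backrest 25 mm thick, 522 mm tall, spans the full seat width and rises from the seat top along its +y edge, rear face flush with the rear of the seat. Two armrests of 29×29 mm section run along each side from the seat's front edge to the front of the backrest, top faces 206 mm above the seat top and outer faces flush with the seat's x-edges; a 29×29 mm post under the front of each armrest stands on the seat at the front corner.

Three stools sit around the table at the −y, +y, +x sides. The chair is on top of the table.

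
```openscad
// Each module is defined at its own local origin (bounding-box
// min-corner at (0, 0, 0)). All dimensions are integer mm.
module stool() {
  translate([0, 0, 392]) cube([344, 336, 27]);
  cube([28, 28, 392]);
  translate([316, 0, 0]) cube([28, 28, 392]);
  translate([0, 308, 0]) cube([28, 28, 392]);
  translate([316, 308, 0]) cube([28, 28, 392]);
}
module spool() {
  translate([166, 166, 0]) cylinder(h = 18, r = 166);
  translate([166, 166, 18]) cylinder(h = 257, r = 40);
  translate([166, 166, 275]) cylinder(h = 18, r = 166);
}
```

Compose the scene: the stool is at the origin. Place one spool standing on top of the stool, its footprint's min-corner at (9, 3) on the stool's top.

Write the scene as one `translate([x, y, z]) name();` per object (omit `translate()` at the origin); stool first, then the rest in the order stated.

stool();
translate([9, 3, 419]) spool();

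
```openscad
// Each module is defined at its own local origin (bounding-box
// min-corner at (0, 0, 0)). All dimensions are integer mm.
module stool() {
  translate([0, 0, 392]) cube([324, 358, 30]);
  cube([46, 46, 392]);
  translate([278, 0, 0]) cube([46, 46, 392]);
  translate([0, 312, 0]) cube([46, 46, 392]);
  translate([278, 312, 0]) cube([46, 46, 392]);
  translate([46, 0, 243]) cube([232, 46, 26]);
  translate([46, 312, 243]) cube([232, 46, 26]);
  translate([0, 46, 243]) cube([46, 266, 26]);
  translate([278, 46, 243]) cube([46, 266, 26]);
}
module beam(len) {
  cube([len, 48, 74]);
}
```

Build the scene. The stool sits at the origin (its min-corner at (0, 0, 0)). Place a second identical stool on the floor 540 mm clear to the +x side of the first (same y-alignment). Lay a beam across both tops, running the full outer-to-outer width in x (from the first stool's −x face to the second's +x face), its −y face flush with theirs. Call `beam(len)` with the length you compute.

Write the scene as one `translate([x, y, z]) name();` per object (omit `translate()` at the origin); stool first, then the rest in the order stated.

stool();
translate([864, 0, 0]) stool();
translate([0, 0, 422]) beam(1188);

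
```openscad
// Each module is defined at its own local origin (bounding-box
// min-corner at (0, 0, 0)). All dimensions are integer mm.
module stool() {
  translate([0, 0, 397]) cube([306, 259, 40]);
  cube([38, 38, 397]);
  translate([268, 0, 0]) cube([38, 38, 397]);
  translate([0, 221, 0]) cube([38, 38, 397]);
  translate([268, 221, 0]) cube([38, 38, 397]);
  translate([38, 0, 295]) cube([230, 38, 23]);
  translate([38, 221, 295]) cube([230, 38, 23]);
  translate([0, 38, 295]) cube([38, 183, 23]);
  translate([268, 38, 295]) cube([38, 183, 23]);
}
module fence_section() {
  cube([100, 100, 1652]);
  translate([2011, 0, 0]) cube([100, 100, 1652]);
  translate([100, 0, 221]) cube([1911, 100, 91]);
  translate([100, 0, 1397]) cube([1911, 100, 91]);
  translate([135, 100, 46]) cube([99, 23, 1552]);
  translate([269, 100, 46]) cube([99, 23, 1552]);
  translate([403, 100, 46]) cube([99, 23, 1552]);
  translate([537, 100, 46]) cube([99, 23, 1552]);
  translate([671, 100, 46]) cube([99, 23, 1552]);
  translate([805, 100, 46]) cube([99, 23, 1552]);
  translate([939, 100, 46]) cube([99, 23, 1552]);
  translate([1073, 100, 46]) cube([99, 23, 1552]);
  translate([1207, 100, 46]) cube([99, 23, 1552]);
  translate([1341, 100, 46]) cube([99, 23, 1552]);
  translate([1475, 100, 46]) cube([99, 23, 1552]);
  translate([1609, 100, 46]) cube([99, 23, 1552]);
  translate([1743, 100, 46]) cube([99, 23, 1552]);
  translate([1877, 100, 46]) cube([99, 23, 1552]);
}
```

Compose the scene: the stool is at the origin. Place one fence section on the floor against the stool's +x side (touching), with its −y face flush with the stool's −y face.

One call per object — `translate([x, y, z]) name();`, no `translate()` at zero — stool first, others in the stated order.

stool();
translate([306, 0, 0]) fence_section();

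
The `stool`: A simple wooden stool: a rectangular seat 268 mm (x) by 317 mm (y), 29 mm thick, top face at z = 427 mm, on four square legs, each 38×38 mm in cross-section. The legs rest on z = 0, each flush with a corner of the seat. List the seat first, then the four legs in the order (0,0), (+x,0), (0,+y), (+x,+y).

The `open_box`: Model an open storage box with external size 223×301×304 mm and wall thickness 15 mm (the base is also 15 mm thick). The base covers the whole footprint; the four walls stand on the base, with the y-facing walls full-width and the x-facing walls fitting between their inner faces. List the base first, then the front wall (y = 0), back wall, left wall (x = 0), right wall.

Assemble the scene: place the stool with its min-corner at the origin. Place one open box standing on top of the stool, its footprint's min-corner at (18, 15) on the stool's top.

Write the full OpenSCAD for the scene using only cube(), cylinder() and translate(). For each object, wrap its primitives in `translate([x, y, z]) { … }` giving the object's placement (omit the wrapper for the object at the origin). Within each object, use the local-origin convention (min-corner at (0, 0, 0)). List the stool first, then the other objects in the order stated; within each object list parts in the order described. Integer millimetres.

translate([0, 0, 398]) cube([268, 317, 29]);
cube([38, 38, 398]);
translate([230, 0, 0]) cube([38, 38, 398]);
translate([0, 279, 0]) cube([38, 38, 398]);
translate([230, 279, 0]) cube([38, 38, 398]);
translate([18, 15, 427]) {
  cube([223, 301, 15]);
  translate([0, 0, 15]) cube([223, 15, 289]);
  translate([0, 286, 15]) cube([223, 15, 289]);
  translate([0, 15, 15]) cube([15, 271, 289]);
  translate([208, 15, 15]) cube([15, 271, 289]);
}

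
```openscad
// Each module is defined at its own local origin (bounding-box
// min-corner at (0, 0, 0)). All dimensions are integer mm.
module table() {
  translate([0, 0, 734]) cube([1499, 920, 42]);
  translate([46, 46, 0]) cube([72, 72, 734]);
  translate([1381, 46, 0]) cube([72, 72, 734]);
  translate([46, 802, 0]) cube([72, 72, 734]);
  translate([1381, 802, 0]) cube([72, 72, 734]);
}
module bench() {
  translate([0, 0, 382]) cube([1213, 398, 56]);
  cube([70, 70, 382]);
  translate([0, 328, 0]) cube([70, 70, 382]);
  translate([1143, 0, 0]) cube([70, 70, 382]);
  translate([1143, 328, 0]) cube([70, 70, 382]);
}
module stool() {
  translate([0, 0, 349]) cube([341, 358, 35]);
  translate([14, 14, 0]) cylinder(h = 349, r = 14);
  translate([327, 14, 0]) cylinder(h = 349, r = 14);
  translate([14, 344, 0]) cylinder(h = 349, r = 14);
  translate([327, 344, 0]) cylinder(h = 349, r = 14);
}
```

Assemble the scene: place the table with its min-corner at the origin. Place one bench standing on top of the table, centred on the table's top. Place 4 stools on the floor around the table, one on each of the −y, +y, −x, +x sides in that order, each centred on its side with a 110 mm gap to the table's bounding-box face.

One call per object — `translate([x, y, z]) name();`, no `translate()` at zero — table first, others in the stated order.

table();
translate([143, 261, 776]) bench();
translate([579, -468, 0]) stool();
translate([579, 1030, 0]) stool();
translate([-451, 281, 0]) stool();
translate([1609, 281, 0]) stool();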